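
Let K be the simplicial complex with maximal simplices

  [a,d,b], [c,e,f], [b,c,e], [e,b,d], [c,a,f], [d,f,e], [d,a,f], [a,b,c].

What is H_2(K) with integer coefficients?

H_2 = Z.

Fix the vertex order a < b < c < d < e < f and write every simplex with vertices in increasing order. Then dim K = 2 and the simplices of K are:

  0-simplices (6): a, b, c, d, e, f
  1-simplices (12): ab, ac, ad, af, bc, bd, be, ce, cf, de, df, ef
  2-simplices (8): abc, abd, acf, adf, bce, bde, cef, def

Hence C_0 ≅ Z^6, C_1 ≅ Z^12, C_2 ≅ Z^8.

The boundary map ∂_1: C_1 → C_0 is given by ∂[p,q] = [q] − [p].
The resulting 6×12 matrix has rank 5, and its Smith normal form has invariant factors (1,1,1,1,1).

Boundary ∂_2: C_2 → C_1 acts by ∂[p,q,r] = [q,r] − [p,r] + [p,q]. For instance
  ∂cef = ef − cf + ce,
  ∂abc = bc − ac + ab.
The resulting 12×8 matrix has rank 7, and its Smith normal form has invariant factors (1,1,1,1,1,1,1).

Reading off H_k = ker ∂_k / im ∂_{k+1}:

  H_2: rank ker ∂_2 − rank ∂_3 = (8 − 7) − 0 = 1, and there is no ∂_3, so H_2 ≅ Z.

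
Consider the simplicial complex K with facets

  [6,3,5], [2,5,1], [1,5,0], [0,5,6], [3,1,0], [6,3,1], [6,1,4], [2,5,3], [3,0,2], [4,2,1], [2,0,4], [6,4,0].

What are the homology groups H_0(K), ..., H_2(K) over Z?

H_0 ≅ Z,  H_1 ≅ Z/2Z,  H_2 = 0.

Order the vertices as 0 < 1 < 2 < 3 < 4 < 5 < 6. Listing each simplex with vertices in this order, K has dimension 2 with simplices:

  0-simplices (7): [0], [1], [2], [3], [4], [5], [6]
  1-simplices (18): [0,1], [0,2], [0,3], [0,4], [0,5], [0,6], [1,2], [1,3], [1,4], [1,5], [1,6], [2,3], [2,4], [2,5], [3,5], [3,6], [4,6], [5,6]
  2-simplices (12): [0,1,3], [0,1,5], [0,2,3], [0,2,4], [0,4,6], [0,5,6], [1,2,4], [1,2,5], [1,3,6], [1,4,6], [2,3,5], [3,5,6]

so the chain groups are C_0 ≅ Z^7, C_1 ≅ Z^18, C_2 ≅ Z^12.

The boundary map ∂_1: C_1 → C_0 maps an edge to its endpoints' difference, ∂[p,q] = q − p. For instance
  ∂[0,2] = [2] − [0].
This gives a 7×18 integer matrix of rank 6; reducing to Smith normal form yields diagonal entries (1,1,1,1,1,1).

Boundary ∂_2: C_2 → C_1 sends each 2-simplex [p,q,r] to [q,r] − [p,r] + [p,q]. For instance
  ∂[3,5,6] = [5,6] − [3,6] + [3,5],
  ∂[0,1,5] = [1,5] − [0,5] + [0,1].
As a 18×12 matrix over Z this has rank 12, with invariant factors (1,1,1,1,1,1,1,1,1,1,1,2).

Now H_k = ker ∂_k / im ∂_{k+1}, so:

  H_0: rank C_0 − rank ∂_1 = 7 − 6 = 1, and the invariant factors of ∂_1 are all 1, so H_0 = Z.
  H_1: rank ker ∂_1 − rank ∂_2 = (18 − 6) − 12 = 0, and ∂_2 has invariant factor 2 > 1, so H_1 = Z/2Z.
  H_2: rank ker ∂_2 − rank ∂_3 = (12 − 12) − 0 = 0, and there is no ∂_3, so H_2 = 0.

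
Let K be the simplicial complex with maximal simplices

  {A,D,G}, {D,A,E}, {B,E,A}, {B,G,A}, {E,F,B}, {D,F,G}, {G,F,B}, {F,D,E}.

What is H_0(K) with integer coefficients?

H_0 = Z.

We work with the vertex ordering A < B < D < E < F < G. The simplices of K, each written with vertices in increasing order, are:

  0-simplices (6): A, B, D, E, F, G
  1-simplices (12): AB, AD, AE, AG, BE, BF, BG, DE, DF, DG, EF, FG
  2-simplices (8): ABE, ABG, ADE, ADG, BEF, BFG, DEF, DFG

Hence C_0 ≅ Z^6, C_1 ≅ Z^12, C_2 ≅ Z^8.

The boundary map ∂_1: C_1 → C_0 sends each edge [p,q] (with p < q) to q − p. For instance
  ∂EF = F − E.
This gives a 6×12 integer matrix of rank 5; reducing to Smith normal form yields diagonal entries (1,1,1,1,1).

∂_2: C_2 → C_1 sends each 2-simplex [p,q,r] to [q,r] − [p,r] + [p,q]. For instance
  ∂DFG = FG − DG + DF,
  ∂ABE = BE − AE + AB.
The 12×8 boundary matrix has rank 7 and Smith normal form diag(1,1,1,1,1,1,1).

Now H_k = ker ∂_k / im ∂_{k+1}, so:

  H_0: rank C_0 − rank ∂_1 = 6 − 5 = 1, and the invariant factors of ∂_1 are all 1, so H_0 ≅ Z.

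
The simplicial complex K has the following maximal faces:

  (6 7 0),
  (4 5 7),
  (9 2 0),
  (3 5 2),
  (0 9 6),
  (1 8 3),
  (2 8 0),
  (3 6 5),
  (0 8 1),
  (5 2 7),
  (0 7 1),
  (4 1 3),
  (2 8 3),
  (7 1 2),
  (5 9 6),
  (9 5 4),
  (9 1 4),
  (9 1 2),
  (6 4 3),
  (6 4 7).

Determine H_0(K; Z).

H_0 ≅ Z.

K has 10 vertices, 30 edges, 20 triangles.
rank ∂_0 = 0, rank ∂_1 = 9 ⇒ b_0 = 10 − 0 − 9 = 1; all invariant factors of ∂_1 are 1 so no torsion. So H_0 = Z.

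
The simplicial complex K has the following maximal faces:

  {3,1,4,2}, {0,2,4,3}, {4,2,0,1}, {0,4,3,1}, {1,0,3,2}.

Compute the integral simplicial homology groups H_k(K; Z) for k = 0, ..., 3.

We work with the vertex ordering 0 < 1 < 2 < 3 < 4. The simplices of K, each written with vertices in increasing order, are:

  0-simplices (5): [0], [1], [2], [3], [4]
  1-simplices (10): [0,1], [0,2], [0,3], [0,4], [1,2], [1,3], [1,4], [2,3], [2,4], [3,4]
  2-simplices (10): [0,1,2], [0,1,3], [0,1,4], [0,2,3], [0,2,4], [0,3,4], [1,2,3], [1,2,4], [1,3,4], [2,3,4]
  3-simplices (5): [0,1,2,3], [0,1,2,4], [0,1,3,4], [0,2,3,4], [1,2,3,4]

so the chain groups are C_0 ≅ Z^5, C_1 ≅ Z^10, C_2 ≅ Z^10, C_3 ≅ Z^5.

∂_1: C_1 → C_0 is given by ∂[p,q] = [q] − [p]. For instance
  ∂[3,4] = [4] − [3].
The 5×10 boundary matrix has rank 4 and Smith normal form diag(1,1,1,1).

The boundary map ∂_2: C_2 → C_1 acts by ∂[p,q,r] = [q,r] − [p,r] + [p,q]. For instance
  ∂[0,1,2] = [1,2] − [0,2] + [0,1],
  ∂[1,3,4] = [3,4] − [1,4] + [1,3].
The 10×10 boundary matrix has rank 6 and Smith normal form diag(1,1,1,1,1,1).

The boundary map ∂_3: C_3 → C_2 sends each 3-simplex σ to the alternating sum Σ_i (−1)^i (σ with its i-th vertex removed). For instance
  ∂[0,2,3,4] = [2,3,4] − [0,3,4] + [0,2,4] − [0,2,3],
  ∂[0,1,3,4] = [1,3,4] − [0,3,4] + [0,1,4] − [0,1,3].
As a 10×5 matrix over Z this has rank 4, with invariant factors (1,1,1,1).

From H_k ≅ ker(∂_k) / im(∂_{k+1}) we obtain:

  H_0: rank C_0 − rank ∂_1 = 5 − 4 = 1, and the invariant factors of ∂_1 are all 1, so H_0 = Z.
  H_1: rank ker ∂_1 − rank ∂_2 = (10 − 4) − 6 = 0, and the invariant factors of ∂_2 are all 1, so H_1 = 0.
  H_2: rank ker ∂_2 − rank ∂_3 = (10 − 6) − 4 = 0, and the invariant factors of ∂_3 are all 1, so H_2 = 0.
  H_3: rank ker ∂_3 − rank ∂_4 = (5 − 4) − 0 = 1, and there is no ∂_4, so H_3 = Z.

(K is a triangulation of the 3-sphere S^3.)

H_0 = Z,  H_1 = 0,  H_2 = 0,  H_3 = Z.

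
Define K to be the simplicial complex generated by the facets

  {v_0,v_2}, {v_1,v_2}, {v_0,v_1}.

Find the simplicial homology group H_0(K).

K has 3 vertices, 3 edges.
rank ∂_0 = 0, rank ∂_1 = 2 ⇒ b_0 = 3 − 0 − 2 = 1; all invariant factors of ∂_1 are 1 so no torsion. So H_0 = Z.

H_0 = Z.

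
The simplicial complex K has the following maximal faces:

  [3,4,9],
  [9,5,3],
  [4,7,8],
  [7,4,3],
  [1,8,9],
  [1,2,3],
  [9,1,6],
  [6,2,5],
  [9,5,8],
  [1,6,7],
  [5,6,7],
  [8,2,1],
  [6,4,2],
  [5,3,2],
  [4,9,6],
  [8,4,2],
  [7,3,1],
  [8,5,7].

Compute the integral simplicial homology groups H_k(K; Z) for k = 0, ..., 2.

K has 9 vertices, 27 edges, 18 triangles.
rank ∂_0 = 0, rank ∂_1 = 8 ⇒ b_0 = 9 − 0 − 8 = 1; all invariant factors of ∂_1 are 1 so no torsion. So H_0 ≅ Z.
rank ∂_1 = 8, rank ∂_2 = 17 ⇒ b_1 = 27 − 8 − 17 = 2; all invariant factors of ∂_2 are 1 so no torsion. So H_1 ≅ Z^2.
rank ∂_2 = 17, rank ∂_3 = 0 ⇒ b_2 = 18 − 17 − 0 = 1. So H_2 ≅ Z.

H_0 = Z,  H_1 = Z^2,  H_2 = Z.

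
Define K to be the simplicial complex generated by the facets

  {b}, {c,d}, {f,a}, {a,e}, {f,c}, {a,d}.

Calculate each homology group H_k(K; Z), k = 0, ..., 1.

H_0 ≅ Z^2,  H_1 ≅ Z.

Order the vertices as a < b < c < d < e < f. Listing each simplex with vertices in this order, K has dimension 1 with simplices:

  0-simplices (6): a, b, c, d, e, f
  1-simplices (5): ad, ae, af, cd, cf

Hence C_0 ≅ Z^6, C_1 ≅ Z^5.

The boundary map ∂_1: C_1 → C_0 maps an edge to its endpoints' difference, ∂[p,q] = q − p. For instance
  ∂ad = d − a.
The 6×5 boundary matrix has rank 4 and Smith normal form diag(1,1,1,1).

Now H_k = ker ∂_k / im ∂_{k+1}, so:

  H_0: rank C_0 − rank ∂_1 = 6 − 4 = 2, and the invariant factors of ∂_1 are all 1, so H_0 = Z^2.
  H_1: rank ker ∂_1 − rank ∂_2 = (5 − 4) − 0 = 1, and there is no ∂_2, so H_1 = Z.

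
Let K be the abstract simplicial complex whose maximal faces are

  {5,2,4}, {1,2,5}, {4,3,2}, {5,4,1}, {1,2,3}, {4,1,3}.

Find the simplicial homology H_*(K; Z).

Take the total order 1 < 2 < 3 < 4 < 5 on the vertex set. Then K (dimension 2) consists of the simplices:

  0-simplices (5): [1], [2], [3], [4], [5]
  1-simplices (9): [1,2], [1,3], [1,4], [1,5], [2,3], [2,4], [2,5], [3,4], [4,5]
  2-simplices (6): [1,2,3], [1,2,5], [1,3,4], [1,4,5], [2,3,4], [2,4,5]

giving chain groups C_0 ≅ Z^5, C_1 ≅ Z^9, C_2 ≅ Z^6.

The boundary map ∂_1: C_1 → C_0 is given by ∂[p,q] = [q] − [p]. For instance
  ∂[1,4] = [4] − [1].
As a 5×9 matrix over Z this has rank 4, with invariant factors (1,1,1,1).

∂_2: C_2 → C_1 acts by ∂[p,q,r] = [q,r] − [p,r] + [p,q]. For instance
  ∂[1,2,3] = [2,3] − [1,3] + [1,2],
  ∂[1,3,4] = [3,4] − [1,4] + [1,3].
As a 9×6 matrix over Z this has rank 5, with invariant factors (1,1,1,1,1).

From H_k ≅ ker(∂_k) / im(∂_{k+1}) we obtain:

  H_0: rank C_0 − rank ∂_1 = 5 − 4 = 1, and the invariant factors of ∂_1 are all 1, so H_0 ≅ Z.
  H_1: rank ker ∂_1 − rank ∂_2 = (9 − 4) − 5 = 0, and the invariant factors of ∂_2 are all 1, so H_1 ≅ 0.
  H_2: rank ker ∂_2 − rank ∂_3 = (6 − 5) − 0 = 1, and there is no ∂_3, so H_2 ≅ Z.

As a check, the Euler characteristic is 5 − 9 + 6 = 2, which agrees with 1 − 0 + 1 = 2.
(K is a triangulation of the 2-sphere S^2.)

H_0 = Z,  H_1 = 0,  H_2 = Z.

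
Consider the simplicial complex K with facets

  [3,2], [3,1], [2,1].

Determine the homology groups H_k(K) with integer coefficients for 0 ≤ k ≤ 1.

H_0 ≅ Z,  H_1 ≅ Z.

Order the vertices as 1 < 2 < 3. Listing each simplex with vertices in this order, K has dimension 1 with simplices:

  0-simplices (3): [1], [2], [3]
  1-simplices (3): [1,2], [1,3], [2,3]

Hence C_0 ≅ Z^3, C_1 ≅ Z^3.

The boundary map ∂_1: C_1 → C_0 is given by ∂[p,q] = [q] − [p].
This gives a 3×3 integer matrix of rank 2; reducing to Smith normal form yields diagonal entries (1,1).

Computing H_k = (kernel of ∂_k) / (image of ∂_{k+1}):

  H_0: rank C_0 − rank ∂_1 = 3 − 2 = 1, and the invariant factors of ∂_1 are all 1, so H_0 ≅ Z.
  H_1: rank ker ∂_1 − rank ∂_2 = (3 − 2) − 0 = 1, and there is no ∂_2, so H_1 ≅ Z.

(K is a triangulation of the circle S^1.)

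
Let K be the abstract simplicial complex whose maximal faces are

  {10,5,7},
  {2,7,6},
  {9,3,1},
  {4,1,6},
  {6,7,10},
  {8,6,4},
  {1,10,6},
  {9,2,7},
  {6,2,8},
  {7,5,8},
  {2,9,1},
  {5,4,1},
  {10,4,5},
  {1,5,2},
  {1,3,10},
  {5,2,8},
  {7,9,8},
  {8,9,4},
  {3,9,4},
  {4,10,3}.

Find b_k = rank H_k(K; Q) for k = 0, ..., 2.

K has 10 vertices, 30 edges, 20 triangles.
rank ∂_0 = 0, rank ∂_1 = 9 ⇒ b_0 = 10 − 0 − 9 = 1; all invariant factors of ∂_1 are 1 so no torsion. So H_0 ≅ Z.
rank ∂_1 = 9, rank ∂_2 = 20 ⇒ b_1 = 30 − 9 − 20 = 1; ∂_2 has invariant factor(s) [2] giving torsion. So H_1 ≅ Z ⊕ Z/2Z.
rank ∂_2 = 20, rank ∂_3 = 0 ⇒ b_2 = 20 − 20 − 0 = 0. So H_2 ≅ 0.

b_0 = 1, b_1 = 1, b_2 = 0.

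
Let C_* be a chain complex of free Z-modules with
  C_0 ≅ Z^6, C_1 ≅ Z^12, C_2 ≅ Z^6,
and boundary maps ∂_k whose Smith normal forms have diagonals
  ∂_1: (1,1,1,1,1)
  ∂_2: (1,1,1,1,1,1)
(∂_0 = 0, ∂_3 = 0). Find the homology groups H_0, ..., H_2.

H_0 = Z,  H_1 = Z,  H_2 = 0.

H_0: b_0 = 6 − 0 − 5 = 1; torsion from ∂_1 factors > 1: none. So H_0 = Z.
H_1: b_1 = 12 − 5 − 6 = 1; torsion from ∂_2 factors > 1: none. So H_1 = Z.
H_2: b_2 = 6 − 6 − 0 = 0; torsion from ∂_3 factors > 1: none. So H_2 = 0.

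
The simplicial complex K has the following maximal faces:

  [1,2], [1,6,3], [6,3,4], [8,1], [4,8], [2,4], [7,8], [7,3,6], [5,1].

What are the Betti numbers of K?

b_0 = 1, b_1 = 3, b_2 = 0.

Order the vertices as 1 < 2 < 3 < 4 < 5 < 6 < 7 < 8. Listing each simplex with vertices in this order, K has dimension 2 with simplices:

  0-simplices (8): [1], [2], [3], [4], [5], [6], [7], [8]
  1-simplices (13): [1,2], [1,3], [1,5], [1,6], [1,8], [2,4], [3,4], [3,6], [3,7], [4,6], [4,8], [6,7], [7,8]
  2-simplices (3): [1,3,6], [3,4,6], [3,6,7]

giving chain groups C_0 ≅ Z^8, C_1 ≅ Z^13, C_2 ≅ Z^3.

The boundary map ∂_1: C_1 → C_0 is given by ∂[p,q] = [q] − [p]. For instance
  ∂[1,8] = [8] − [1].
The resulting 8×13 matrix has rank 7, and its Smith normal form has invariant factors (1,1,1,1,1,1,1).

Boundary ∂_2: C_2 → C_1 sends each 2-simplex [p,q,r] to [q,r] − [p,r] + [p,q]. For instance
  ∂[3,4,6] = [4,6] − [3,6] + [3,4],
  ∂[1,3,6] = [3,6] − [1,6] + [1,3].
The 13×3 boundary matrix has rank 3 and Smith normal form diag(1,1,1).

Computing H_k = (kernel of ∂_k) / (image of ∂_{k+1}):

  H_0: rank C_0 − rank ∂_1 = 8 − 7 = 1, and the invariant factors of ∂_1 are all 1, so H_0 ≅ Z.
  H_1: rank ker ∂_1 − rank ∂_2 = (13 − 7) − 3 = 3, and the invariant factors of ∂_2 are all 1, so H_1 ≅ Z^3.
  H_2: rank ker ∂_2 − rank ∂_3 = (3 − 3) − 0 = 0, and there is no ∂_3, so H_2 ≅ 0.

Hence the Betti numbers are b_0 = 1, b_1 = 3, b_2 = 0.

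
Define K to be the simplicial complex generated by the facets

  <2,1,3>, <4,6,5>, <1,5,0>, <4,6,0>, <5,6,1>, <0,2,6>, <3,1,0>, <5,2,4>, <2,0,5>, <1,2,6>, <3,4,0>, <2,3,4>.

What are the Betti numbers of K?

b_0 = 1, b_1 = 0, b_2 = 0.

We work with the vertex ordering 0 < 1 < 2 < 3 < 4 < 5 < 6. The simplices of K, each written with vertices in increasing order, are:

  0-simplices (7): [0], [1], [2], [3], [4], [5], [6]
  1-simplices (18): [0,1], [0,2], [0,3], [0,4], [0,5], [0,6], [1,2], [1,3], [1,5], [1,6], [2,3], [2,4], [2,5], [2,6], [3,4], [4,5], [4,6], [5,6]
  2-simplices (12): [0,1,3], [0,1,5], [0,2,5], [0,2,6], [0,3,4], [0,4,6], [1,2,3], [1,2,6], [1,5,6], [2,3,4], [2,4,5], [4,5,6]

so the chain groups are C_0 ≅ Z^7, C_1 ≅ Z^18, C_2 ≅ Z^12.

∂_1: C_1 → C_0 sends each edge [p,q] (with p < q) to q − p.
The resulting 7×18 matrix has rank 6, and its Smith normal form has invariant factors (1,1,1,1,1,1).

Boundary ∂_2: C_2 → C_1 acts by ∂[p,q,r] = [q,r] − [p,r] + [p,q]. For instance
  ∂[0,4,6] = [4,6] − [0,6] + [0,4],
  ∂[0,2,5] = [2,5] − [0,5] + [0,2].
The resulting 18×12 matrix has rank 12, and its Smith normal form has invariant factors (1,1,1,1,1,1,1,1,1,1,1,2).

From H_k ≅ ker(∂_k) / im(∂_{k+1}) we obtain:

  H_0: rank C_0 − rank ∂_1 = 7 − 6 = 1, and the invariant factors of ∂_1 are all 1, so H_0 ≅ Z.
  H_1: rank ker ∂_1 − rank ∂_2 = (18 − 6) − 12 = 0, and ∂_2 has invariant factor 2 > 1, so H_1 ≅ Z/2.
  H_2: rank ker ∂_2 − rank ∂_3 = (12 − 12) − 0 = 0, and there is no ∂_3, so H_2 ≅ 0.

As a check, the Euler characteristic is 7 − 18 + 12 = 1, which agrees with 1 − 0 + 0 = 1.
(K is a triangulation of the real projective plane RP^2.)

Hence the Betti numbers are b_0 = 1, b_1 = 0, b_2 = 0.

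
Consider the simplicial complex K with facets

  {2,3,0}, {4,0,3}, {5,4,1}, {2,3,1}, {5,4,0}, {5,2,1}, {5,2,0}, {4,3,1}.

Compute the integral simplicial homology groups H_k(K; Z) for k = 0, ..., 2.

K has 6 vertices, 12 edges, 8 triangles.
rank ∂_0 = 0, rank ∂_1 = 5 ⇒ b_0 = 6 − 0 − 5 = 1; all invariant factors of ∂_1 are 1 so no torsion. So H_0 = Z.
rank ∂_1 = 5, rank ∂_2 = 7 ⇒ b_1 = 12 − 5 − 7 = 0; all invariant factors of ∂_2 are 1 so no torsion. So H_1 = 0.
rank ∂_2 = 7, rank ∂_3 = 0 ⇒ b_2 = 8 − 7 − 0 = 1. So H_2 = Z.

H_0 = Z,  H_1 = 0,  H_2 = Z.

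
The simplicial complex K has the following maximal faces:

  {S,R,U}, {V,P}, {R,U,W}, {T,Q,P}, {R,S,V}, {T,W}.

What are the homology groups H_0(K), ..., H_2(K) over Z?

Take the total order P < Q < R < S < T < U < V < W on the vertex set. Then K (dimension 2) consists of the simplices:

  0-simplices (8): P, Q, R, S, T, U, V, W
  1-simplices (12): PQ, PT, PV, QT, RS, RU, RV, RW, SU, SV, TW, UW
  2-simplices (4): PQT, RSU, RSV, RUW

so the chain groups are C_0 ≅ Z^8, C_1 ≅ Z^12, C_2 ≅ Z^4.

∂_1: C_1 → C_0 is given by ∂[p,q] = [q] − [p]. For instance
  ∂SU = U − S.
This gives a 8×12 integer matrix of rank 7; reducing to Smith normal form yields diagonal entries (1,1,1,1,1,1,1).

∂_2: C_2 → C_1 sends each 2-simplex [p,q,r] to [q,r] − [p,r] + [p,q]. For instance
  ∂RUW = UW − RW + RU,
  ∂RSU = SU − RU + RS.
The 12×4 boundary matrix has rank 4 and Smith normal form diag(1,1,1,1).

Computing H_k = (kernel of ∂_k) / (image of ∂_{k+1}):

  H_0: rank C_0 − rank ∂_1 = 8 − 7 = 1, and the invariant factors of ∂_1 are all 1, so H_0 ≅ Z.
  H_1: rank ker ∂_1 − rank ∂_2 = (12 − 7) − 4 = 1, and the invariant factors of ∂_2 are all 1, so H_1 ≅ Z.
  H_2: rank ker ∂_2 − rank ∂_3 = (4 − 4) − 0 = 0, and there is no ∂_3, so H_2 ≅ 0.

As a check, the Euler characteristic is 8 − 12 + 4 = 0, which agrees with 1 − 1 + 0 = 0.

H_0 ≅ Z,  H_1 ≅ Z,  H_2 = 0.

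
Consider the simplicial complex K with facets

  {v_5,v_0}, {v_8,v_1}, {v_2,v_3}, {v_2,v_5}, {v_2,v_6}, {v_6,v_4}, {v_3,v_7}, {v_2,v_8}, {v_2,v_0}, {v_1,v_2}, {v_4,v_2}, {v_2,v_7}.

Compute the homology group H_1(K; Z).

We work with the vertex ordering v_0 < v_1 < v_2 < v_3 < v_4 < v_5 < v_6 < v_7 < v_8. The simplices of K, each written with vertices in increasing order, are:

  0-simplices (9): [v_0], [v_1], [v_2], [v_3], [v_4], [v_5], [v_6], [v_7], [v_8]
  1-simplices (12): [v_0,v_2], [v_0,v_5], [v_1,v_2], [v_1,v_8], [v_2,v_3], [v_2,v_4], [v_2,v_5], [v_2,v_6], [v_2,v_7], [v_2,v_8], [v_3,v_7], [v_4,v_6]

Hence C_0 ≅ Z^9, C_1 ≅ Z^12.

The boundary map ∂_1: C_1 → C_0 is given by ∂[p,q] = [q] − [p].
The 9×12 boundary matrix has rank 8 and Smith normal form diag(1,1,1,1,1,1,1,1).

Computing H_k = (kernel of ∂_k) / (image of ∂_{k+1}):

  H_1: rank ker ∂_1 − rank ∂_2 = (12 − 8) − 0 = 4, and there is no ∂_2, so H_1 = Z^4.

H_1 ≅ Z^4.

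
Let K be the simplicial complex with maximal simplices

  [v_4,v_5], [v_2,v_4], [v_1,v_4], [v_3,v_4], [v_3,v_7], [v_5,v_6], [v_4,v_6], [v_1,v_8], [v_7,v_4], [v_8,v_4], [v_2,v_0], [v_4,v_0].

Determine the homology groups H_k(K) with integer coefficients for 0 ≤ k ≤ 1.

Take the total order v_0 < v_1 < v_2 < v_3 < v_4 < v_5 < v_6 < v_7 < v_8 on the vertex set. Then K (dimension 1) consists of the simplices:

  0-simplices (9): [v_0], [v_1], [v_2], [v_3], [v_4], [v_5], [v_6], [v_7], [v_8]
  1-simplices (12): [v_0,v_2], [v_0,v_4], [v_1,v_4], [v_1,v_8], [v_2,v_4], [v_3,v_4], [v_3,v_7], [v_4,v_5], [v_4,v_6], [v_4,v_7], [v_4,v_8], [v_5,v_6]

giving chain groups C_0 ≅ Z^9, C_1 ≅ Z^12.

Boundary ∂_1: C_1 → C_0 is given by ∂[p,q] = [q] − [p]. For instance
  ∂[v_1,v_8] = [v_8] − [v_1].
As a 9×12 matrix over Z this has rank 8, with invariant factors (1,1,1,1,1,1,1,1).

From H_k ≅ ker(∂_k) / im(∂_{k+1}) we obtain:

  H_0: rank C_0 − rank ∂_1 = 9 − 8 = 1, and the invariant factors of ∂_1 are all 1, so H_0 = Z.
  H_1: rank ker ∂_1 − rank ∂_2 = (12 − 8) − 0 = 4, and there is no ∂_2, so H_1 = Z^4.

H_0 = Z,  H_1 = Z^4.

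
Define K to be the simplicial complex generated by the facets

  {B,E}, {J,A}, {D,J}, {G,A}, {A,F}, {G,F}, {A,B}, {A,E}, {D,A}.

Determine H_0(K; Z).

H_0 ≅ Z.

We work with the vertex ordering A < B < D < E < F < G < J. The simplices of K, each written with vertices in increasing order, are:

  0-simplices (7): A, B, D, E, F, G, J
  1-simplices (9): AB, AD, AE, AF, AG, AJ, BE, DJ, FG

Hence C_0 ≅ Z^7, C_1 ≅ Z^9.

∂_1: C_1 → C_0 is given by ∂[p,q] = [q] − [p]. For instance
  ∂AD = D − A.
The resulting 7×9 matrix has rank 6, and its Smith normal form has invariant factors (1,1,1,1,1,1).

Computing H_k = (kernel of ∂_k) / (image of ∂_{k+1}):

  H_0: rank C_0 − rank ∂_1 = 7 − 6 = 1, and the invariant factors of ∂_1 are all 1, so H_0 ≅ Z.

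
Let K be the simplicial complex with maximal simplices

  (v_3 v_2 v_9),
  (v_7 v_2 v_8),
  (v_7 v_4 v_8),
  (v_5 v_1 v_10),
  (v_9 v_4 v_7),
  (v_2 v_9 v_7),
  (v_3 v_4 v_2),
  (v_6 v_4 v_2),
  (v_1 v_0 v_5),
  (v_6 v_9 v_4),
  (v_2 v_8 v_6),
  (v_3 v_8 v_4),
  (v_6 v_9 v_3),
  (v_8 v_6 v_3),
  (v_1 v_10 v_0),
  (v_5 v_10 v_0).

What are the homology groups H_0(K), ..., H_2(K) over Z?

H_0 = Z^2,  H_1 = Z/2,  H_2 = Z.

Fix the vertex order v_0 < v_1 < v_2 < v_3 < v_4 < v_5 < v_6 < v_7 < v_8 < v_9 < v_10 and write every simplex with vertices in increasing order. Then dim K = 2 and the simplices of K are:

  0-simplices (11): [v_0], [v_1], [v_2], [v_3], [v_4], [v_5], [v_6], [v_7], [v_8], [v_9], [v_10]
  1-simplices (24): (24 of them)
  2-simplices (16): (16 of them)

giving chain groups C_0 ≅ Z^11, C_1 ≅ Z^24, C_2 ≅ Z^16.

Boundary ∂_1: C_1 → C_0 is given by ∂[p,q] = [q] − [p]. For instance
  ∂[v_2,v_7] = [v_7] − [v_2].
The 11×24 boundary matrix has rank 9 and Smith normal form diag(1,1,1,1,1,1,1,1,1).

∂_2: C_2 → C_1 acts by ∂[p,q,r] = [q,r] − [p,r] + [p,q]. For instance
  ∂[v_2,v_3,v_9] = [v_3,v_9] − [v_2,v_9] + [v_2,v_3],
  ∂[v_3,v_6,v_9] = [v_6,v_9] − [v_3,v_9] + [v_3,v_6].
This gives a 24×16 integer matrix of rank 15; reducing to Smith normal form yields diagonal entries (1,1,1,1,1,1,1,1,1,1,1,1,1,1,2).

From H_k ≅ ker(∂_k) / im(∂_{k+1}) we obtain:

  H_0: rank C_0 − rank ∂_1 = 11 − 9 = 2, and the invariant factors of ∂_1 are all 1, so H_0 ≅ Z^2.
  H_1: rank ker ∂_1 − rank ∂_2 = (24 − 9) − 15 = 0, and ∂_2 has invariant factor 2 > 1, so H_1 ≅ Z/2.
  H_2: rank ker ∂_2 − rank ∂_3 = (16 − 15) − 0 = 1, and there is no ∂_3, so H_2 ≅ Z.

As a check, the Euler characteristic is 11 − 24 + 16 = 3, which agrees with 2 − 0 + 1 = 3.
(K is a triangulation of the disjoint union of the 2-sphere S^2 and the real projective plane RP^2.)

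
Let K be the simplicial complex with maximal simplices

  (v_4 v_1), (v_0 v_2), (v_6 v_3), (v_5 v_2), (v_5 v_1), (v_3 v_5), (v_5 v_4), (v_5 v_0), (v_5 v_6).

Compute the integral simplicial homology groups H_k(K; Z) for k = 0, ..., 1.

We work with the vertex ordering v_0 < v_1 < v_2 < v_3 < v_4 < v_5 < v_6. The simplices of K, each written with vertices in increasing order, are:

  0-simplices (7): [v_0], [v_1], [v_2], [v_3], [v_4], [v_5], [v_6]
  1-simplices (9): [v_0,v_2], [v_0,v_5], [v_1,v_4], [v_1,v_5], [v_2,v_5], [v_3,v_5], [v_3,v_6], [v_4,v_5], [v_5,v_6]

so the chain groups are C_0 ≅ Z^7, C_1 ≅ Z^9.

Boundary ∂_1: C_1 → C_0 maps an edge to its endpoints' difference, ∂[p,q] = q − p.
This gives a 7×9 integer matrix of rank 6; reducing to Smith normal form yields diagonal entries (1,1,1,1,1,1).

Computing H_k = (kernel of ∂_k) / (image of ∂_{k+1}):

  H_0: rank C_0 − rank ∂_1 = 7 − 6 = 1, and the invariant factors of ∂_1 are all 1, so H_0 ≅ Z.
  H_1: rank ker ∂_1 − rank ∂_2 = (9 − 6) − 0 = 3, and there is no ∂_2, so H_1 ≅ Z^3.

H_0 = Z,  H_1 = Z^3.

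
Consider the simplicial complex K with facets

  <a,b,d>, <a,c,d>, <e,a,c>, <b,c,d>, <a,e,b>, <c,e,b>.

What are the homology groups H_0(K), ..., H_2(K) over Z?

Order the vertices as a < b < c < d < e. Listing each simplex with vertices in this order, K has dimension 2 with simplices:

  0-simplices (5): a, b, c, d, e
  1-simplices (9): ab, ac, ad, ae, bc, bd, be, cd, ce
  2-simplices (6): abd, abe, acd, ace, bcd, bce

Hence C_0 ≅ Z^5, C_1 ≅ Z^9, C_2 ≅ Z^6.

∂_1: C_1 → C_0 is given by ∂[p,q] = [q] − [p]. For instance
  ∂be = e − b.
The resulting 5×9 matrix has rank 4, and its Smith normal form has invariant factors (1,1,1,1).

∂_2: C_2 → C_1 maps a triangle to the signed sum of its edges. For instance
  ∂ace = ce − ae + ac,
  ∂bce = ce − be + bc.
The resulting 9×6 matrix has rank 5, and its Smith normal form has invariant factors (1,1,1,1,1).

From H_k ≅ ker(∂_k) / im(∂_{k+1}) we obtain:

  H_0: rank C_0 − rank ∂_1 = 5 − 4 = 1, and the invariant factors of ∂_1 are all 1, so H_0 ≅ Z.
  H_1: rank ker ∂_1 − rank ∂_2 = (9 − 4) − 5 = 0, and the invariant factors of ∂_2 are all 1, so H_1 ≅ 0.
  H_2: rank ker ∂_2 − rank ∂_3 = (6 − 5) − 0 = 1, and there is no ∂_3, so H_2 ≅ Z.

As a check, the Euler characteristic is 5 − 9 + 6 = 2, which agrees with 1 − 0 + 1 = 2.

H_0 = Z,  H_1 = 0,  H_2 = Z.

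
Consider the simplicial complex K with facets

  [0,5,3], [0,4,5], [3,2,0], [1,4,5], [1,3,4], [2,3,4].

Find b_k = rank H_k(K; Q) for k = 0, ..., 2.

Fix the vertex order 0 < 1 < 2 < 3 < 4 < 5 and write every simplex with vertices in increasing order. Then dim K = 2 and the simplices of K are:

  0-simplices (6): [0], [1], [2], [3], [4], [5]
  1-simplices (12): [0,2], [0,3], [0,4], [0,5], [1,3], [1,4], [1,5], [2,3], [2,4], [3,4], [3,5], [4,5]
  2-simplices (6): [0,2,3], [0,3,5], [0,4,5], [1,3,4], [1,4,5], [2,3,4]

Hence C_0 ≅ Z^6, C_1 ≅ Z^12, C_2 ≅ Z^6.

∂_1: C_1 → C_0 maps an edge to its endpoints' difference, ∂[p,q] = q − p. For instance
  ∂[1,5] = [5] − [1].
The 6×12 boundary matrix has rank 5 and Smith normal form diag(1,1,1,1,1).

The boundary map ∂_2: C_2 → C_1 sends each 2-simplex [p,q,r] to [q,r] − [p,r] + [p,q]. For instance
  ∂[2,3,4] = [3,4] − [2,4] + [2,3],
  ∂[0,2,3] = [2,3] − [0,3] + [0,2].
The 12×6 boundary matrix has rank 6 and Smith normal form diag(1,1,1,1,1,1).

Now H_k = ker ∂_k / im ∂_{k+1}, so:

  H_0: rank C_0 − rank ∂_1 = 6 − 5 = 1, and the invariant factors of ∂_1 are all 1, so H_0 ≅ Z.
  H_1: rank ker ∂_1 − rank ∂_2 = (12 − 5) − 6 = 1, and the invariant factors of ∂_2 are all 1, so H_1 ≅ Z.
  H_2: rank ker ∂_2 − rank ∂_3 = (6 − 6) − 0 = 0, and there is no ∂_3, so H_2 ≅ 0.

As a check, the Euler characteristic is 6 − 12 + 6 = 0, which agrees with 1 − 1 + 0 = 0.

Hence the Betti numbers are b_0 = 1, b_1 = 1, b_2 = 0.

b_0 = 1, b_1 = 1, b_2 = 0.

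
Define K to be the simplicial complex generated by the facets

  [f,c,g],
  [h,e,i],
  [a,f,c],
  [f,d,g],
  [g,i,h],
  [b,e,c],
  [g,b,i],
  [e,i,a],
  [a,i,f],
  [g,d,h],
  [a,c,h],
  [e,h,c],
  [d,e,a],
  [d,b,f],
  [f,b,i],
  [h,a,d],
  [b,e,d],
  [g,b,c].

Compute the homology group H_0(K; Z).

H_0 = Z.

Fix the vertex order a < b < c < d < e < f < g < h < i and write every simplex with vertices in increasing order. Then dim K = 2 and the simplices of K are:

  0-simplices (9): a, b, c, d, e, f, g, h, i
  1-simplices (27): ac, ad, ae, af, ah, ai, bc, bd, be, bf, bg, bi, ce, cf, cg, ch, de, df, dg, dh, eh, ei, fg, fi, gh, gi, hi
  2-simplices (18): acf, ach, ade, adh, aei, afi, bce, bcg, bde, bdf, bfi, bgi, ceh, cfg, dfg, dgh, ehi, ghi

giving chain groups C_0 ≅ Z^9, C_1 ≅ Z^27, C_2 ≅ Z^18.

∂_1: C_1 → C_0 sends each edge [p,q] (with p < q) to q − p.
This gives a 9×27 integer matrix of rank 8; reducing to Smith normal form yields diagonal entries (1,1,1,1,1,1,1,1).

The boundary map ∂_2: C_2 → C_1 maps a triangle to the signed sum of its edges. For instance
  ∂dgh = gh − dh + dg,
  ∂bce = ce − be + bc.
As a 27×18 matrix over Z this has rank 18, with invariant factors (1,1,1,1,1,1,1,1,1,1,1,1,1,1,1,1,1,2).

From H_k ≅ ker(∂_k) / im(∂_{k+1}) we obtain:

  H_0: rank C_0 − rank ∂_1 = 9 − 8 = 1, and the invariant factors of ∂_1 are all 1, so H_0 ≅ Z.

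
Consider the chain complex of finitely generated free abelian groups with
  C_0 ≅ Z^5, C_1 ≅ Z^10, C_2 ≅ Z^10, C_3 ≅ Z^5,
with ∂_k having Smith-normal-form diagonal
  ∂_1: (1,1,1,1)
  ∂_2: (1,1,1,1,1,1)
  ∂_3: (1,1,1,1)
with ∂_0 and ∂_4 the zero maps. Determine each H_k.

H_0 ≅ Z,  H_1 = 0,  H_2 = 0,  H_3 ≅ Z.

H_0: b_0 = 5 − 0 − 4 = 1; torsion from ∂_1 factors > 1: none. So H_0 ≅ Z.
H_1: b_1 = 10 − 4 − 6 = 0; torsion from ∂_2 factors > 1: none. So H_1 ≅ 0.
H_2: b_2 = 10 − 6 − 4 = 0; torsion from ∂_3 factors > 1: none. So H_2 ≅ 0.
H_3: b_3 = 5 − 4 − 0 = 1; torsion from ∂_4 factors > 1: none. So H_3 ≅ Z.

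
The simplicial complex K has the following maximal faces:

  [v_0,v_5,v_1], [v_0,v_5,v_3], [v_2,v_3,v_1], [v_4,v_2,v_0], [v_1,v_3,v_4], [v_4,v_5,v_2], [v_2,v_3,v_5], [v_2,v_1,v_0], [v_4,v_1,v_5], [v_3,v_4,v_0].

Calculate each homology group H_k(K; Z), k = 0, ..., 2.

Order the vertices as v_0 < v_1 < v_2 < v_3 < v_4 < v_5. Listing each simplex with vertices in this order, K has dimension 2 with simplices:

  0-simplices (6): [v_0], [v_1], [v_2], [v_3], [v_4], [v_5]
  1-simplices (15): (15 of them)
  2-simplices (10): [v_0,v_1,v_2], [v_0,v_1,v_5], [v_0,v_2,v_4], [v_0,v_3,v_4], [v_0,v_3,v_5], [v_1,v_2,v_3], [v_1,v_3,v_4], [v_1,v_4,v_5], [v_2,v_3,v_5], [v_2,v_4,v_5]

so the chain groups are C_0 ≅ Z^6, C_1 ≅ Z^15, C_2 ≅ Z^10.

The boundary map ∂_1: C_1 → C_0 sends each edge [p,q] (with p < q) to q − p.
The 6×15 boundary matrix has rank 5 and Smith normal form diag(1,1,1,1,1).

∂_2: C_2 → C_1 sends each 2-simplex [p,q,r] to [q,r] − [p,r] + [p,q]. For instance
  ∂[v_2,v_3,v_5] = [v_3,v_5] − [v_2,v_5] + [v_2,v_3],
  ∂[v_0,v_3,v_5] = [v_3,v_5] − [v_0,v_5] + [v_0,v_3].
This gives a 15×10 integer matrix of rank 10; reducing to Smith normal form yields diagonal entries (1,1,1,1,1,1,1,1,1,2).

Computing H_k = (kernel of ∂_k) / (image of ∂_{k+1}):

  H_0: rank C_0 − rank ∂_1 = 6 − 5 = 1, and the invariant factors of ∂_1 are all 1, so H_0 = Z.
  H_1: rank ker ∂_1 − rank ∂_2 = (15 − 5) − 10 = 0, and ∂_2 has invariant factor 2 > 1, so H_1 = Z/2.
  H_2: rank ker ∂_2 − rank ∂_3 = (10 − 10) − 0 = 0, and there is no ∂_3, so H_2 = 0.

As a check, the Euler characteristic is 6 − 15 + 10 = 1, which agrees with 1 − 0 + 0 = 1.

H_0 = Z,  H_1 = Z/2,  H_2 = 0.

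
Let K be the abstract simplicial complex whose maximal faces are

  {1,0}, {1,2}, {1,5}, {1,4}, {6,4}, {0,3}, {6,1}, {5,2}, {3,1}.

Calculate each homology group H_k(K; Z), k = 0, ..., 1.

H_0 = Z,  H_1 = Z^3.

Order the vertices as 0 < 1 < 2 < 3 < 4 < 5 < 6. Listing each simplex with vertices in this order, K has dimension 1 with simplices:

  0-simplices (7): [0], [1], [2], [3], [4], [5], [6]
  1-simplices (9): [0,1], [0,3], [1,2], [1,3], [1,4], [1,5], [1,6], [2,5], [4,6]

Hence C_0 ≅ Z^7, C_1 ≅ Z^9.

∂_1: C_1 → C_0 is given by ∂[p,q] = [q] − [p]. For instance
  ∂[1,5] = [5] − [1].
The 7×9 boundary matrix has rank 6 and Smith normal form diag(1,1,1,1,1,1).

Computing H_k = (kernel of ∂_k) / (image of ∂_{k+1}):

  H_0: rank C_0 − rank ∂_1 = 7 − 6 = 1, and the invariant factors of ∂_1 are all 1, so H_0 = Z.
  H_1: rank ker ∂_1 − rank ∂_2 = (9 − 6) − 0 = 3, and there is no ∂_2, so H_1 = Z^3.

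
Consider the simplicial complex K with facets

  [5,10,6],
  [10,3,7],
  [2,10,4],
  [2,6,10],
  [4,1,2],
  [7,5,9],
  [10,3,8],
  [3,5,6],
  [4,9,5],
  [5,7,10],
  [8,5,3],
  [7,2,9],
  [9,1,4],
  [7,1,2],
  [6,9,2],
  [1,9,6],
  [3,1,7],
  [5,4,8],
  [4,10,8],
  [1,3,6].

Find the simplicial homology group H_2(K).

Take the total order 1 < 2 < 3 < 4 < 5 < 6 < 7 < 8 < 9 < 10 on the vertex set. Then K (dimension 2) consists of the simplices:

  0-simplices (10): [1], [2], [3], [4], [5], [6], [7], [8], [9], [10]
  1-simplices (30): (30 of them)
  2-simplices (20): (20 of them)

Hence C_0 ≅ Z^10, C_1 ≅ Z^30, C_2 ≅ Z^20.

The boundary map ∂_1: C_1 → C_0 sends each edge [p,q] (with p < q) to q − p. For instance
  ∂[3,10] = [10] − [3].
The resulting 10×30 matrix has rank 9, and its Smith normal form has invariant factors (1,1,1,1,1,1,1,1,1).

∂_2: C_2 → C_1 acts by ∂[p,q,r] = [q,r] − [p,r] + [p,q]. For instance
  ∂[2,6,10] = [6,10] − [2,10] + [2,6],
  ∂[2,4,10] = [4,10] − [2,10] + [2,4].
This gives a 30×20 integer matrix of rank 20; reducing to Smith normal form yields diagonal entries (1,1,1,1,1,1,1,1,1,1,1,1,1,1,1,1,1,1,1,2).

Reading off H_k = ker ∂_k / im ∂_{k+1}:

  H_2: rank ker ∂_2 − rank ∂_3 = (20 − 20) − 0 = 0, and there is no ∂_3, so H_2 = 0.

(K is a triangulation of the Klein bottle.)

H_2 = 0.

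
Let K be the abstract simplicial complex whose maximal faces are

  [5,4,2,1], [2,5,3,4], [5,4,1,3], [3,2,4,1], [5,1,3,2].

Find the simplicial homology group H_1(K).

H_1 = 0.

Fix the vertex order 1 < 2 < 3 < 4 < 5 and write every simplex with vertices in increasing order. Then dim K = 3 and the simplices of K are:

  0-simplices (5): [1], [2], [3], [4], [5]
  1-simplices (10): [1,2], [1,3], [1,4], [1,5], [2,3], [2,4], [2,5], [3,4], [3,5], [4,5]
  2-simplices (10): [1,2,3], [1,2,4], [1,2,5], [1,3,4], [1,3,5], [1,4,5], [2,3,4], [2,3,5], [2,4,5], [3,4,5]
  3-simplices (5): [1,2,3,4], [1,2,3,5], [1,2,4,5], [1,3,4,5], [2,3,4,5]

Hence C_0 ≅ Z^5, C_1 ≅ Z^10, C_2 ≅ Z^10, C_3 ≅ Z^5.

∂_1: C_1 → C_0 is given by ∂[p,q] = [q] − [p].
The 5×10 boundary matrix has rank 4 and Smith normal form diag(1,1,1,1).

∂_2: C_2 → C_1 maps a triangle to the signed sum of its edges. For instance
  ∂[1,3,5] = [3,5] − [1,5] + [1,3],
  ∂[1,4,5] = [4,5] − [1,5] + [1,4].
The resulting 10×10 matrix has rank 6, and its Smith normal form has invariant factors (1,1,1,1,1,1).

Boundary ∂_3: C_3 → C_2 sends each 3-simplex σ to the alternating sum Σ_i (−1)^i (σ with its i-th vertex removed). For instance
  ∂[1,2,4,5] = [2,4,5] − [1,4,5] + [1,2,5] − [1,2,4],
  ∂[2,3,4,5] = [3,4,5] − [2,4,5] + [2,3,5] − [2,3,4].
The 10×5 boundary matrix has rank 4 and Smith normal form diag(1,1,1,1).

From H_k ≅ ker(∂_k) / im(∂_{k+1}) we obtain:

  H_1: rank ker ∂_1 − rank ∂_2 = (10 − 4) − 6 = 0, and the invariant factors of ∂_2 are all 1, so H_1 = 0.

(K is a triangulation of the 3-sphere S^3.)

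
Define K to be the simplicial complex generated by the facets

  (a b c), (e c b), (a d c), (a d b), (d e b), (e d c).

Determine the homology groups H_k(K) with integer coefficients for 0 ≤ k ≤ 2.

H_0 ≅ Z,  H_1 = 0,  H_2 ≅ Z.

We work with the vertex ordering a < b < c < d < e. The simplices of K, each written with vertices in increasing order, are:

  0-simplices (5): a, b, c, d, e
  1-simplices (9): ab, ac, ad, bc, bd, be, cd, ce, de
  2-simplices (6): abc, abd, acd, bce, bde, cde

Hence C_0 ≅ Z^5, C_1 ≅ Z^9, C_2 ≅ Z^6.

∂_1: C_1 → C_0 is given by ∂[p,q] = [q] − [p]. For instance
  ∂ab = b − a.
This gives a 5×9 integer matrix of rank 4; reducing to Smith normal form yields diagonal entries (1,1,1,1).

The boundary map ∂_2: C_2 → C_1 acts by ∂[p,q,r] = [q,r] − [p,r] + [p,q]. For instance
  ∂acd = cd − ad + ac,
  ∂bde = de − be + bd.
As a 9×6 matrix over Z this has rank 5, with invariant factors (1,1,1,1,1).

From H_k ≅ ker(∂_k) / im(∂_{k+1}) we obtain:

  H_0: rank C_0 − rank ∂_1 = 5 − 4 = 1, and the invariant factors of ∂_1 are all 1, so H_0 ≅ Z.
  H_1: rank ker ∂_1 − rank ∂_2 = (9 − 4) − 5 = 0, and the invariant factors of ∂_2 are all 1, so H_1 ≅ 0.
  H_2: rank ker ∂_2 − rank ∂_3 = (6 − 5) − 0 = 1, and there is no ∂_3, so H_2 ≅ Z.

As a check, the Euler characteristic is 5 − 9 + 6 = 2, which agrees with 1 − 0 + 1 = 2.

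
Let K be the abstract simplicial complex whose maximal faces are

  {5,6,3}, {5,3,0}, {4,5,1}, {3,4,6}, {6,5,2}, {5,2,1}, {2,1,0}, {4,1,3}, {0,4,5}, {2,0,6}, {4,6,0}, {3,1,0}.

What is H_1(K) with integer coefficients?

K has 7 vertices, 18 edges, 12 triangles.
rank ∂_1 = 6, rank ∂_2 = 12 ⇒ b_1 = 18 − 6 − 12 = 0; ∂_2 has invariant factor(s) [2] giving torsion. So H_1 = Z/2.

H_1 ≅ Z/2.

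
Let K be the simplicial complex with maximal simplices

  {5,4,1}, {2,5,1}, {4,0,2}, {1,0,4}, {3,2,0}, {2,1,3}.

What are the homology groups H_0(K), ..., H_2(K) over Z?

Fix the vertex order 0 < 1 < 2 < 3 < 4 < 5 and write every simplex with vertices in increasing order. Then dim K = 2 and the simplices of K are:

  0-simplices (6): [0], [1], [2], [3], [4], [5]
  1-simplices (12): [0,1], [0,2], [0,3], [0,4], [1,2], [1,3], [1,4], [1,5], [2,3], [2,4], [2,5], [4,5]
  2-simplices (6): [0,1,4], [0,2,3], [0,2,4], [1,2,3], [1,2,5], [1,4,5]

Hence C_0 ≅ Z^6, C_1 ≅ Z^12, C_2 ≅ Z^6.

Boundary ∂_1: C_1 → C_0 sends each edge [p,q] (with p < q) to q − p.
The resulting 6×12 matrix has rank 5, and its Smith normal form has invariant factors (1,1,1,1,1).

The boundary map ∂_2: C_2 → C_1 acts by ∂[p,q,r] = [q,r] − [p,r] + [p,q]. For instance
  ∂[0,2,4] = [2,4] − [0,4] + [0,2],
  ∂[1,2,3] = [2,3] − [1,3] + [1,2].
The 12×6 boundary matrix has rank 6 and Smith normal form diag(1,1,1,1,1,1).

Reading off H_k = ker ∂_k / im ∂_{k+1}:

  H_0: rank C_0 − rank ∂_1 = 6 − 5 = 1, and the invariant factors of ∂_1 are all 1, so H_0 ≅ Z.
  H_1: rank ker ∂_1 − rank ∂_2 = (12 − 5) − 6 = 1, and the invariant factors of ∂_2 are all 1, so H_1 ≅ Z.
  H_2: rank ker ∂_2 − rank ∂_3 = (6 − 6) − 0 = 0, and there is no ∂_3, so H_2 ≅ 0.

As a check, the Euler characteristic is 6 − 12 + 6 = 0, which agrees with 1 − 1 + 0 = 0.

H_0 = Z,  H_1 = Z,  H_2 = 0.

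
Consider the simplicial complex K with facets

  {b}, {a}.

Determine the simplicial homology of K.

Fix the vertex order a < b and write every simplex with vertices in increasing order. Then dim K = 0 and the simplices of K are:

  0-simplices (2): a, b

giving chain groups C_0 ≅ Z^2.

Reading off H_k = ker ∂_k / im ∂_{k+1}:

  H_0: rank C_0 − rank ∂_1 = 2 − 0 = 2, and there is no ∂_1, so H_0 = Z^2.

H_0 ≅ Z^2.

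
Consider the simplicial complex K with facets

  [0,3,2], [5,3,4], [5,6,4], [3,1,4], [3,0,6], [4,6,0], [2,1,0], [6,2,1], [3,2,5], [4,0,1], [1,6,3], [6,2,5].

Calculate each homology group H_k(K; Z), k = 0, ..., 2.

H_0 = Z,  H_1 = Z/2Z,  H_2 = 0.

We work with the vertex ordering 0 < 1 < 2 < 3 < 4 < 5 < 6. The simplices of K, each written with vertices in increasing order, are:

  0-simplices (7): [0], [1], [2], [3], [4], [5], [6]
  1-simplices (18): [0,1], [0,2], [0,3], [0,4], [0,6], [1,2], [1,3], [1,4], [1,6], [2,3], [2,5], [2,6], [3,4], [3,5], [3,6], [4,5], [4,6], [5,6]
  2-simplices (12): [0,1,2], [0,1,4], [0,2,3], [0,3,6], [0,4,6], [1,2,6], [1,3,4], [1,3,6], [2,3,5], [2,5,6], [3,4,5], [4,5,6]

so the chain groups are C_0 ≅ Z^7, C_1 ≅ Z^18, C_2 ≅ Z^12.

∂_1: C_1 → C_0 is given by ∂[p,q] = [q] − [p]. For instance
  ∂[2,3] = [3] − [2].
The 7×18 boundary matrix has rank 6 and Smith normal form diag(1,1,1,1,1,1).

Boundary ∂_2: C_2 → C_1 acts by ∂[p,q,r] = [q,r] − [p,r] + [p,q]. For instance
  ∂[1,2,6] = [2,6] − [1,6] + [1,2],
  ∂[0,1,4] = [1,4] − [0,4] + [0,1].
The 18×12 boundary matrix has rank 12 and Smith normal form diag(1,1,1,1,1,1,1,1,1,1,1,2).

Reading off H_k = ker ∂_k / im ∂_{k+1}:

  H_0: rank C_0 − rank ∂_1 = 7 − 6 = 1, and the invariant factors of ∂_1 are all 1, so H_0 ≅ Z.
  H_1: rank ker ∂_1 − rank ∂_2 = (18 − 6) − 12 = 0, and ∂_2 has invariant factor 2 > 1, so H_1 ≅ Z/2Z.
  H_2: rank ker ∂_2 − rank ∂_3 = (12 − 12) − 0 = 0, and there is no ∂_3, so H_2 ≅ 0.

(K is a triangulation of the real projective plane RP^2.)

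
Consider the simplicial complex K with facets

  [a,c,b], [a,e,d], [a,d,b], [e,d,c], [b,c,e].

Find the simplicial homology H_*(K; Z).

We work with the vertex ordering a < b < c < d < e. The simplices of K, each written with vertices in increasing order, are:

  0-simplices (5): a, b, c, d, e
  1-simplices (10): ab, ac, ad, ae, bc, bd, be, cd, ce, de
  2-simplices (5): abc, abd, ade, bce, cde

Hence C_0 ≅ Z^5, C_1 ≅ Z^10, C_2 ≅ Z^5.

∂_1: C_1 → C_0 sends each edge [p,q] (with p < q) to q − p. For instance
  ∂ce = e − c.
The 5×10 boundary matrix has rank 4 and Smith normal form diag(1,1,1,1).

∂_2: C_2 → C_1 maps a triangle to the signed sum of its edges. For instance
  ∂abc = bc − ac + ab,
  ∂abd = bd − ad + ab.
The resulting 10×5 matrix has rank 5, and its Smith normal form has invariant factors (1,1,1,1,1).

From H_k ≅ ker(∂_k) / im(∂_{k+1}) we obtain:

  H_0: rank C_0 − rank ∂_1 = 5 − 4 = 1, and the invariant factors of ∂_1 are all 1, so H_0 ≅ Z.
  H_1: rank ker ∂_1 − rank ∂_2 = (10 − 4) − 5 = 1, and the invariant factors of ∂_2 are all 1, so H_1 ≅ Z.
  H_2: rank ker ∂_2 − rank ∂_3 = (5 − 5) − 0 = 0, and there is no ∂_3, so H_2 ≅ 0.

As a check, the Euler characteristic is 5 − 10 + 5 = 0, which agrees with 1 − 1 + 0 = 0.

H_0 = Z,  H_1 = Z,  H_2 = 0.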